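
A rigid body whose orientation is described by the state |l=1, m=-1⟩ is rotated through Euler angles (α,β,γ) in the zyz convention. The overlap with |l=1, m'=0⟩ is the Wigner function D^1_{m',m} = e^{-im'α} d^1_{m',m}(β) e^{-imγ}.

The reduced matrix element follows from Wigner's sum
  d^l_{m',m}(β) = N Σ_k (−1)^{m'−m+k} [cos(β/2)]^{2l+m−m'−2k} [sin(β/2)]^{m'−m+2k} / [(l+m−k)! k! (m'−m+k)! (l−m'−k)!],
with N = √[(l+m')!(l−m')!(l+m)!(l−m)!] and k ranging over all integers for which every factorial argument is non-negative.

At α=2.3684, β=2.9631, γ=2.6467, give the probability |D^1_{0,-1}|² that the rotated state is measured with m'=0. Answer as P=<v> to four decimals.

D^1_{0,-1}(2.3684,2.9631,2.6467) = e^{-i·0·2.3684}·d^1_{0,-1}(2.9631)·e^{-i·-1·2.6467}. Compute d first:
c=cos(2.9631/2)=0.089128, s=sin(2.9631/2)=0.996020; N=√[1·1·1·2]=1.414214
Admissible k: 0..0 (factorial args all ≥0)
  k=0: (−1)^1·1.4142/(1)·0.0891^1·0.9960^1 = -0.125544
d^1_{0,-1}(2.9631) = -0.125544
|D^1_{0,-1}|² = |d^1_{0,-1}(β)|² = (-0.125544)² = 0.015761 (the z-rotation phases have unit modulus)

P=0.0158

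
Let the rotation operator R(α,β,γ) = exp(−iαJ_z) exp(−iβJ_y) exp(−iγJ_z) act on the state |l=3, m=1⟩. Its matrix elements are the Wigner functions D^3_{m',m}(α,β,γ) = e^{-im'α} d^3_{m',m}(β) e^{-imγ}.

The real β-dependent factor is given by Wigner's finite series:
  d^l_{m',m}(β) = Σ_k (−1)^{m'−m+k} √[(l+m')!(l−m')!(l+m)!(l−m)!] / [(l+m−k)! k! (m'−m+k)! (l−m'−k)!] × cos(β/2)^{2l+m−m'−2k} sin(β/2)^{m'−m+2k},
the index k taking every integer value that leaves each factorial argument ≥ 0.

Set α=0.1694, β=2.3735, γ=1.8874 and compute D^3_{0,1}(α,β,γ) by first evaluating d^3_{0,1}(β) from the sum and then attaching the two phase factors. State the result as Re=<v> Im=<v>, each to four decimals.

Split into d^3_{0,1}(β=2.3735) × two z-phases.
Half-angle: c=0.374675, s=0.927156. N=√(6·6·24·2)=41.569219
k: max(0,(1)−(0))=1 … min(3+(1),3−(0))=3
  k=1: (−1)^0·41.5692/(12)·0.3747^5·0.9272^1 = +0.023715
  k=2: (−1)^1·41.5692/(4)·0.3747^3·0.9272^3 = -0.435647
  k=3: (−1)^2·41.5692/(12)·0.3747^1·0.9272^5 = +0.889221
d^3_{0,1}(2.3735) = +0.023715 -0.435647 +0.889221 = +0.477289
Phases: e^{-i·(0)·0.1694}=+1.000000+0.000000i, e^{-i·(1)·1.8874}=-0.311341-0.950298i ⇒ D=-0.148599-0.453567i

Re=-0.1486 Im=-0.4536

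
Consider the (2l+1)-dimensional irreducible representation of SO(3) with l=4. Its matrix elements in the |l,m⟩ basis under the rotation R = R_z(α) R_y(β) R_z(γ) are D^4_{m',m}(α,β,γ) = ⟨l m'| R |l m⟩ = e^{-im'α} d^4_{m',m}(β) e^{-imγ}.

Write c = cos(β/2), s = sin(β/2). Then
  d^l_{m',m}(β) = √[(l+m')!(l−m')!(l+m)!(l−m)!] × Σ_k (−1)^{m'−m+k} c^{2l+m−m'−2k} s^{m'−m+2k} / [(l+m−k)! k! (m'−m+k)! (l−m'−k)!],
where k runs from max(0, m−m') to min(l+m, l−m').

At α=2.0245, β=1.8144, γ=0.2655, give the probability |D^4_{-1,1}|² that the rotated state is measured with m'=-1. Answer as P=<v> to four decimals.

P=0.0126

D^4_{-1,1}(2.0245,1.8144,0.2655) = e^{-i·-1·2.0245}·d^4_{-1,1}(1.8144)·e^{-i·1·0.2655}. Compute d first:
With c≡cos(β/2)=0.615954 and s≡sin(β/2)=0.787782, N=[6·120·120·6]^{1/2}=720.000000
Admissible k: 2..5 (factorial args all ≥0)
  k=2: (−1)^0·720.0000/(72)·0.6160^6·0.7878^2 = +0.338924
  k=3: (−1)^1·720.0000/(24)·0.6160^4·0.7878^4 = -1.663178
  k=4: (−1)^2·720.0000/(48)·0.6160^2·0.7878^6 = +1.360268
  k=5: (−1)^3·720.0000/(720)·0.6160^0·0.7878^8 = -0.148337
d^4_{-1,1}(1.8144) = +0.338924 -1.663178 +1.360268 -0.148337 = -0.112323
|D^4_{-1,1}|² = |d^4_{-1,1}(β)|² = (-0.112323)² = 0.012617 (the z-rotation phases have unit modulus)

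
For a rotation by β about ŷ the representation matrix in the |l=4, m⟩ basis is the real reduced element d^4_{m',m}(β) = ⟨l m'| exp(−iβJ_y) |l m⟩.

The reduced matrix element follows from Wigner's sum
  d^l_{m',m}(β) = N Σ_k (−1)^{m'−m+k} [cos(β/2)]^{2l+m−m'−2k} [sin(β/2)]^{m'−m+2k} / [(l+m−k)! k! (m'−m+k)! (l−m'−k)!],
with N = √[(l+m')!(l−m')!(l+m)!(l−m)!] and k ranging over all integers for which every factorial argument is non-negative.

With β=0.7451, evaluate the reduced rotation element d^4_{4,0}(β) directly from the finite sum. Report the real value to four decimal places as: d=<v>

d=0.1105

d^4_{4,0}(β=0.7451) via Wigner's sum:
With c≡cos(β/2)=0.931402 and s≡sin(β/2)=0.363992, N=[40320·1·24·24]^{1/2}=4819.161753
k∈{0} keeps every argument non-negative
  k=0: (−1)^4·4819.1618/(576)·0.9314^4·0.3640^4 = +0.110526
d^4_{4,0}(0.7451) = +0.110526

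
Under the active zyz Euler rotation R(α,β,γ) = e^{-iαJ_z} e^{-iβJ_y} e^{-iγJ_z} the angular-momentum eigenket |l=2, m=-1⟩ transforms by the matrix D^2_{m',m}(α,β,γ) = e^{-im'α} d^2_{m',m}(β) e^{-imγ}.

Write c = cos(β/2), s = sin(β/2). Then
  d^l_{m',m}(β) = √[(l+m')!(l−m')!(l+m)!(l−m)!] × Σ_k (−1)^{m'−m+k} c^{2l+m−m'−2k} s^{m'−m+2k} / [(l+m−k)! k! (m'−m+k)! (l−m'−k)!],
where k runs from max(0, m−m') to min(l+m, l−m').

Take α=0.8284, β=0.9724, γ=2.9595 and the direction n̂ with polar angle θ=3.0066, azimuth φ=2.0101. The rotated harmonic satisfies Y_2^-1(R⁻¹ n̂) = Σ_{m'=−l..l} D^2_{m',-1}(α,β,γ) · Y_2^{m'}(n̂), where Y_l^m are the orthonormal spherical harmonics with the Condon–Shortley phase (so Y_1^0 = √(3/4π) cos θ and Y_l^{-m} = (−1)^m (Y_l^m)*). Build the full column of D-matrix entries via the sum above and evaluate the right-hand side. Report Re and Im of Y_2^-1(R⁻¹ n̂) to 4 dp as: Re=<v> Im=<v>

Re=0.3233 Im=-0.1100

Need the full column D^2_{m',-1} for m'=−2..2 at α=0.8284, β=0.9724, γ=2.9595.
cos(β/2)=0.884115, sin(β/2)=0.467270
d^2_{-2,-1}: single k=1 term ⇒ +0.645838;  D = -0.061962-0.642859i
d^2_{-1,-1}: k∈[0..1] ⇒ +0.610991 -0.512004 = +0.098986;  D = -0.079022-0.059614i
d^2_{0,-1}: k∈[0..1] ⇒ -0.790987 +0.220946 = -0.570040;  D = +0.560616-0.103227i
d^2_{1,-1}: k∈[0..1] ⇒ +0.512004 -0.047673 = +0.464332;  D = -0.246766+0.393333i
d^2_{2,-1}: single k=0 term ⇒ -0.180402;  D = -0.047788-0.173957i
Y_2^{m'}(θ=3.0066,φ=2.0101) and Σ D·Y over m':
  (-0.0620-0.6429i)·(-0.0045+0.0054i)  (-0.0790-0.0596i)·(+0.0438+0.0932i)  (+0.5606-0.1032i)·(+0.6136+0.0000i)  (-0.2468+0.3933i)·(-0.0438+0.0932i)  (-0.0478-0.1740i)·(-0.0045-0.0054i)
Y_2^-1(R⁻¹ n̂) = +0.323268-0.109999i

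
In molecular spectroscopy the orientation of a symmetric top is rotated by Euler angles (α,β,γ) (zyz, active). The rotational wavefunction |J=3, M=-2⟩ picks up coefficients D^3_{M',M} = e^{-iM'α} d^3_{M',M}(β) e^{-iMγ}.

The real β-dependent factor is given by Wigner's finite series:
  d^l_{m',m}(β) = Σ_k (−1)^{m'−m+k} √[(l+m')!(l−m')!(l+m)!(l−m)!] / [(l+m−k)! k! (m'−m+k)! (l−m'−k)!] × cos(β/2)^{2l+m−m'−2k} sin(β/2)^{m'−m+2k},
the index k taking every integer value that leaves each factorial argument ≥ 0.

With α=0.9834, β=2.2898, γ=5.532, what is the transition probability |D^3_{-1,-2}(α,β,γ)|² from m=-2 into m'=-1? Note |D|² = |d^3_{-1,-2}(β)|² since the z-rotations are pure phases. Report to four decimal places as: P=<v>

P=0.0913

D^3_{-1,-2}(0.9834,2.2898,5.532) = e^{-i·-1·0.9834}·d^3_{-1,-2}(2.2898)·e^{-i·-2·5.532}. Compute d first:
With c≡cos(β/2)=0.413137 and s≡sin(β/2)=0.910669, N=[2·24·1·120]^{1/2}=75.894664
k∈{0,1} keeps every argument non-negative
  k=0: (−1)^1·75.8947/(24)·0.4131^5·0.9107^1 = -0.034660
  k=1: (−1)^2·75.8947/(12)·0.4131^3·0.9107^3 = +0.336817
d^3_{-1,-2}(2.2898) = -0.034660 +0.336817 = +0.302157
|D^3_{-1,-2}|² = |d^3_{-1,-2}(β)|² = (+0.302157)² = 0.091299 (the z-rotation phases have unit modulus)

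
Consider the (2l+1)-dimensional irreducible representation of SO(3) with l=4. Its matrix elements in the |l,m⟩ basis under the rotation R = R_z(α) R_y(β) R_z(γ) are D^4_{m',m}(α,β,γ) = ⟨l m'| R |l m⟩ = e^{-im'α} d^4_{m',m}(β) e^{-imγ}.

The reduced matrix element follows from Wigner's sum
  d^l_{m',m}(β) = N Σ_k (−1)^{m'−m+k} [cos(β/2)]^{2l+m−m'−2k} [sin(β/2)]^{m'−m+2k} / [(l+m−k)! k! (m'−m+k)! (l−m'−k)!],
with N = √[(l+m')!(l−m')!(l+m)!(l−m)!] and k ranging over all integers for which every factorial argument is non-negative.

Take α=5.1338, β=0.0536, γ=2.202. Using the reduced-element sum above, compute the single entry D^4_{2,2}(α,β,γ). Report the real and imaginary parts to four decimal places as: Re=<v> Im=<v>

Split into d^4_{2,2}(β=0.0536) × two z-phases.
With c≡cos(β/2)=0.999641 and s≡sin(β/2)=0.026797, N=[720·2·720·2]^{1/2}=1440.000000
Admissible k: 0..2 (factorial args all ≥0)
  k=0: (−1)^0·1440.0000/(1440)·0.9996^8·0.0268^0 = +0.997131
  k=1: (−1)^1·1440.0000/(120)·0.9996^6·0.0268^2 = -0.008598
  k=2: (−1)^2·1440.0000/(96)·0.9996^4·0.0268^4 = +0.000008
d^4_{2,2}(0.0536) = +0.997131 -0.008598 +0.000008 = +0.988540
D = (-0.665359+0.746524i)·(+0.988540)·(-0.303524+0.952824i) = -0.503516-0.850696i

Re=-0.5035 Im=-0.8507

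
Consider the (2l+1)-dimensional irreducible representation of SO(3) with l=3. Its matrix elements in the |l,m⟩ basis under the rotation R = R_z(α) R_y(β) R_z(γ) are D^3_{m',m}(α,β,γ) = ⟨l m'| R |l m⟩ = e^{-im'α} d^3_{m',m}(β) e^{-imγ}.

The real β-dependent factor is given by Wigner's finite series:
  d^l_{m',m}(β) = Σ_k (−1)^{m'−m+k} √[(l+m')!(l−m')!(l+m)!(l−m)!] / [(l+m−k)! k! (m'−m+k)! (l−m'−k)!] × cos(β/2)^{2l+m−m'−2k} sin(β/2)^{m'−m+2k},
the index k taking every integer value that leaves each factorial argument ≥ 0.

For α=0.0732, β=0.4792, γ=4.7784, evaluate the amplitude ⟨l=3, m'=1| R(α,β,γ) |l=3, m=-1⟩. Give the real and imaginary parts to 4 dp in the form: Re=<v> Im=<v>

Re=-0.0020 Im=-0.2771

D^3_{1,-1}(0.0732,0.4792,4.7784) = e^{-i·1·0.0732}·d^3_{1,-1}(0.4792)·e^{-i·-1·4.7784}. Compute d first:
c=cos(0.4792/2)=0.971433, s=sin(0.4792/2)=0.237314; N=√[24·2·2·24]=48.000000
The bounds max(0,m−m')=0 and min(l+m,l−m')=2 give 3 terms
  k=0: (−1)^2·48.0000/(8)·0.9714^4·0.2373^2 = +0.300919
  k=1: (−1)^3·48.0000/(6)·0.9714^2·0.2373^4 = -0.023945
  k=2: (−1)^4·48.0000/(48)·0.9714^0·0.2373^6 = +0.000179
d^3_{1,-1}(0.4792) = +0.300919 -0.023945 +0.000179 = +0.277153
Phases: e^{-i·(1)·0.0732}=+0.997322-0.073135i, e^{-i·(-1)·4.7784}=+0.065963-0.997822i ⇒ D=-0.001992-0.277146i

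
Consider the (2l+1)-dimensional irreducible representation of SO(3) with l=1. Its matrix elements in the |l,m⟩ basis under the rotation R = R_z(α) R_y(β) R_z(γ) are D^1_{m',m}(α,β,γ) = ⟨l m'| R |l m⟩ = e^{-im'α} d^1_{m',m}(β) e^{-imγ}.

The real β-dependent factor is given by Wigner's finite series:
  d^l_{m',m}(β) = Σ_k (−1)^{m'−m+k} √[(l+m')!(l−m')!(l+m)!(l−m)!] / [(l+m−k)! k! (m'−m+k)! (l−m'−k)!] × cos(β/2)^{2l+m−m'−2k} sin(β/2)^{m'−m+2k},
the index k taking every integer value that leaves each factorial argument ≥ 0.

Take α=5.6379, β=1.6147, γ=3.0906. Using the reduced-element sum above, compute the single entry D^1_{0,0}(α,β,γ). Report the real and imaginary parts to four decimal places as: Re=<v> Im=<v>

First d^1_{0,0}(β=1.6147), then the phase factors e^{-i(0)α} and e^{-i(0)γ}:
Half-angle: c=0.691415, s=0.722457. N=√(1·1·1·1)=1.000000
k: max(0,(0)−(0))=0 … min(1+(0),1−(0))=1
  k=0: (−1)^0·1.0000/(1)·0.6914^2·0.7225^0 = +0.478055
  k=1: (−1)^1·1.0000/(1)·0.6914^0·0.7225^2 = -0.521945
d^1_{0,0}(1.6147) = +0.478055 -0.521945 = -0.043890
D = (+1.000000+0.000000i)·(-0.043890)·(+1.000000+0.000000i) = -0.043890+0.000000i

Re=-0.0439 Im=0.0000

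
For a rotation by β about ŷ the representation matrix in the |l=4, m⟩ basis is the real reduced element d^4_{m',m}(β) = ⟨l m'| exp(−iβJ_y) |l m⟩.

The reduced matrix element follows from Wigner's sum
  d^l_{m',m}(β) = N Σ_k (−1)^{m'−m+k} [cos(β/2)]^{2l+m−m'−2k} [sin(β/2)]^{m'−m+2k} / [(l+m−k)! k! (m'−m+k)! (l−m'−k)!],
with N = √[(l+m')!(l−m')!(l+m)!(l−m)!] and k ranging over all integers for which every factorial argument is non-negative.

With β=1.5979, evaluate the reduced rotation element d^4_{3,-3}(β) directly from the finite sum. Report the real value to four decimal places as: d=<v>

d^4_{3,-3}(β=1.5979) via Wigner's sum:
With c≡cos(β/2)=0.697460 and s≡sin(β/2)=0.716624, N=[5040·1·1·5040]^{1/2}=5040.000000
k: max(0,(-3)−(3))=0 … min(4+(-3),4−(3))=1
  k=0: (−1)^6·5040.0000/(720)·0.6975^2·0.7166^6 = +0.461195
  k=1: (−1)^7·5040.0000/(5040)·0.6975^0·0.7166^8 = -0.069556
d^4_{3,-3}(1.5979) = +0.461195 -0.069556 = +0.391640

d=0.3916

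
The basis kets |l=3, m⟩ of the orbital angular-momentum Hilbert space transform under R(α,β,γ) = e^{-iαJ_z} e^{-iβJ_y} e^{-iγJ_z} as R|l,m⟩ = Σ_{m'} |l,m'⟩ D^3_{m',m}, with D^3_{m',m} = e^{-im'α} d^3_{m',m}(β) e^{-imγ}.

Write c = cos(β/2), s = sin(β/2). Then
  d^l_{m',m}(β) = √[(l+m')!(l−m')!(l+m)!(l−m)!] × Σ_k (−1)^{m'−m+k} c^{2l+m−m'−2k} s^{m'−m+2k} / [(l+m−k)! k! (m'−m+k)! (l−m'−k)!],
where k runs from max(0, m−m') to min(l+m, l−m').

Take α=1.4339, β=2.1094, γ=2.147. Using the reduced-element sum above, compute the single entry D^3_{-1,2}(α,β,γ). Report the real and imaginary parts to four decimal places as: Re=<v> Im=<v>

First d^3_{-1,2}(β=2.1094), then the phase factors e^{-i(-1)α} and e^{-i(2)γ}:
c=cos(2.1094/2)=0.493489, s=sin(2.1094/2)=0.869752; N=√[2·24·120·1]=75.894664
The bounds max(0,m−m')=3 and min(l+m,l−m')=4 give 2 terms
  k=3: (−1)^0·75.8947/(12)·0.4935^3·0.8698^3 = +0.500090
  k=4: (−1)^1·75.8947/(24)·0.4935^1·0.8698^5 = -0.776703
d^3_{-1,2}(2.1094) = +0.500090 -0.776703 = -0.276613
Attach z-rotation phases: D = e^{-i(-1)(1.4339)}·(-0.276613)·e^{-i(2)(2.147)} = +0.265726+0.076840i

Re=0.2657 Im=0.0768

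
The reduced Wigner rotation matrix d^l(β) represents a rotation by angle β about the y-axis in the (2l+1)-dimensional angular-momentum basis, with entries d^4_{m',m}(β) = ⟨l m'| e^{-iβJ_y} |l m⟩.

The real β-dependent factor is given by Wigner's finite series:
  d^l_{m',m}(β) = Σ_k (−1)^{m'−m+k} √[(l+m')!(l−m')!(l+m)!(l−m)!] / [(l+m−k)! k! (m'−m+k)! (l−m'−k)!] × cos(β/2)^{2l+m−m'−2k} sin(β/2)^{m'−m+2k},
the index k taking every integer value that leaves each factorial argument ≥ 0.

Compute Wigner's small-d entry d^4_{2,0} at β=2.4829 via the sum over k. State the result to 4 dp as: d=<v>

d^4_{2,0}(β=2.4829) via Wigner's sum:
c=cos(2.4829/2)=0.323425, s=sin(2.4829/2)=0.946254; N=√[720·2·24·24]=910.735966
k: max(0,(0)−(2))=0 … min(4+(0),4−(2))=2
  k=0: (−1)^2·910.7360/(96)·0.3234^6·0.9463^2 = +0.009722
  k=1: (−1)^3·910.7360/(36)·0.3234^4·0.9463^4 = -0.221928
  k=2: (−1)^4·910.7360/(96)·0.3234^2·0.9463^6 = +0.712383
d^4_{2,0}(2.4829) = +0.009722 -0.221928 +0.712383 = +0.500177

d=0.5002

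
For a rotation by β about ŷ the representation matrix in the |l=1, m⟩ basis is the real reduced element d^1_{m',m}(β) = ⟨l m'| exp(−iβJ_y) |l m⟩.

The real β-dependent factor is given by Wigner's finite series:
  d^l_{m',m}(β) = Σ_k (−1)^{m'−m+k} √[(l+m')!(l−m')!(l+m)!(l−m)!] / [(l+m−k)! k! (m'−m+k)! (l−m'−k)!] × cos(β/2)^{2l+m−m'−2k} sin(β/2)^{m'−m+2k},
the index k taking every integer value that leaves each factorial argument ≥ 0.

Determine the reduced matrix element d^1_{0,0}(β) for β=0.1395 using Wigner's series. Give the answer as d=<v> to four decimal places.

d=0.9903

d^1_{0,0}(β=0.1395) via Wigner's sum:
Half-angle: c=0.997568, s=0.069693. N=√(1·1·1·1)=1.000000
The bounds max(0,m−m')=0 and min(l+m,l−m')=1 give 2 terms
  k=0: (−1)^0·1.0000/(1)·0.9976^2·0.0697^0 = +0.995143
  k=1: (−1)^1·1.0000/(1)·0.9976^0·0.0697^2 = -0.004857
d^1_{0,0}(0.1395) = +0.995143 -0.004857 = +0.990286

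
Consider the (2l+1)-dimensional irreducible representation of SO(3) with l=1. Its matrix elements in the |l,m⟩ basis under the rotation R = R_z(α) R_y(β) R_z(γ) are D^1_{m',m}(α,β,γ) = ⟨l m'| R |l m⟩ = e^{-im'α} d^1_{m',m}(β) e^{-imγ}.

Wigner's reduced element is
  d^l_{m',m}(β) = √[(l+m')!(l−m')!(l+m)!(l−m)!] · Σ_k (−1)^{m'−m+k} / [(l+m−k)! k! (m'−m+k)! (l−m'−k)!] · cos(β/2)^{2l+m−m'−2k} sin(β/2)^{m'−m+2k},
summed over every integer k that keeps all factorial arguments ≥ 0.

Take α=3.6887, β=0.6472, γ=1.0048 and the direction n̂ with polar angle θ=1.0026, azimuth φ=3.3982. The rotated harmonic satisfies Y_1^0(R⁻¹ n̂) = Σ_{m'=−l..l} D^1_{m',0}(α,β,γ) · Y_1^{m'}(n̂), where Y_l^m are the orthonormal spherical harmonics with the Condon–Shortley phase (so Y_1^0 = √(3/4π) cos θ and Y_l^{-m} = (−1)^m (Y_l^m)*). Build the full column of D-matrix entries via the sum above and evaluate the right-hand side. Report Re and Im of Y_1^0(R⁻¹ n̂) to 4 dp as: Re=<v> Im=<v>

Need the full column D^1_{m',0} for m'=−1..1 at α=3.6887, β=0.6472, γ=1.0048.
cos(β/2)=0.948097, sin(β/2)=0.317982
d^1_{-1,0}: single k=1 term ⇒ +0.426354;  D = -0.364120-0.221797i
d^1_{0,0}: k∈[0..1] ⇒ +0.898888 -0.101112 = +0.797775;  D = +0.797775+0.000000i
d^1_{1,0}: single k=0 term ⇒ -0.426354;  D = +0.364120-0.221797i
Y_1^{m'}(θ=1.0026,φ=3.3982) and Σ D·Y over m':
  (-0.3641-0.2218i)·(-0.2817+0.0739i)  (+0.7978+0.0000i)·(+0.2629+0.0000i)  (+0.3641-0.2218i)·(+0.2817+0.0739i)
Y_1^0(R⁻¹ n̂) = +0.447664+0.000000i

Re=0.4477 Im=0.0000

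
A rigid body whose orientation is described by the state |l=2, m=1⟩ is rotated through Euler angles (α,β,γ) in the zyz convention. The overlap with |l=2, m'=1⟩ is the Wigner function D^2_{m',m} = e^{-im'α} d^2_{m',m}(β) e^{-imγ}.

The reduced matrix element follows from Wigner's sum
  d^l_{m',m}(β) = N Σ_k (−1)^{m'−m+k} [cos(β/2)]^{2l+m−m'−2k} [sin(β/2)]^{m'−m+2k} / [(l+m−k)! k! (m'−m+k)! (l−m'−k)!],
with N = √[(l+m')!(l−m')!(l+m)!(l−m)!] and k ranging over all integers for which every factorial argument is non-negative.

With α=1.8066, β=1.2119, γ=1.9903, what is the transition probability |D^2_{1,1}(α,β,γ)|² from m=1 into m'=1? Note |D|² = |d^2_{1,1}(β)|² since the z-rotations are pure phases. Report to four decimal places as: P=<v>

P=0.0404

First d^2_{1,1}(β=1.2119), then the phase factors e^{-i(1)α} and e^{-i(1)γ}:
With c≡cos(β/2)=0.821961 and s≡sin(β/2)=0.569543, N=[6·1·6·1]^{1/2}=6.000000
k∈{0,1} keeps every argument non-negative
  k=0: (−1)^0·6.0000/(6)·0.8220^4·0.5695^0 = +0.456463
  k=1: (−1)^1·6.0000/(2)·0.8220^2·0.5695^2 = -0.657472
d^2_{1,1}(1.2119) = +0.456463 -0.657472 = -0.201009
|D^2_{1,1}|² = |d^2_{1,1}(β)|² = (-0.201009)² = 0.040405 (the z-rotation phases have unit modulus)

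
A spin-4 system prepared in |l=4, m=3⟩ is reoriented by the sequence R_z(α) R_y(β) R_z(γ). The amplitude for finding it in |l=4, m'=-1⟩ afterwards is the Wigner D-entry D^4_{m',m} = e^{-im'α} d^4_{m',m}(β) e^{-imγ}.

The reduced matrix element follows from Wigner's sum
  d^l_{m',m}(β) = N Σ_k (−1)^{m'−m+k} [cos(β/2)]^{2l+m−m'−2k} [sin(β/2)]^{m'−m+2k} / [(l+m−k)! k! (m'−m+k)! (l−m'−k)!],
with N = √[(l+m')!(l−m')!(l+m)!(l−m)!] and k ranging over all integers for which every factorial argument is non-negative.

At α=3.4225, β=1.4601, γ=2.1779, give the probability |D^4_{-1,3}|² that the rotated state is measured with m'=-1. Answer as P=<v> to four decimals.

P=0.1756

First d^4_{-1,3}(β=1.4601), then the phase factors e^{-i(-1)α} and e^{-i(3)γ}:
Half-angle: c=0.745141, s=0.666907. N=√(6·120·5040·1)=1904.940944
k: max(0,(3)−(-1))=4 … min(4+(3),4−(-1))=5
  k=4: (−1)^0·1904.9409/(144)·0.7451^4·0.6669^4 = +0.806740
  k=5: (−1)^1·1904.9409/(240)·0.7451^2·0.6669^6 = -0.387738
d^4_{-1,3}(1.4601) = +0.806740 -0.387738 = +0.419002
|D^4_{-1,3}|² = |d^4_{-1,3}(β)|² = (+0.419002)² = 0.175563 (the z-rotation phases have unit modulus)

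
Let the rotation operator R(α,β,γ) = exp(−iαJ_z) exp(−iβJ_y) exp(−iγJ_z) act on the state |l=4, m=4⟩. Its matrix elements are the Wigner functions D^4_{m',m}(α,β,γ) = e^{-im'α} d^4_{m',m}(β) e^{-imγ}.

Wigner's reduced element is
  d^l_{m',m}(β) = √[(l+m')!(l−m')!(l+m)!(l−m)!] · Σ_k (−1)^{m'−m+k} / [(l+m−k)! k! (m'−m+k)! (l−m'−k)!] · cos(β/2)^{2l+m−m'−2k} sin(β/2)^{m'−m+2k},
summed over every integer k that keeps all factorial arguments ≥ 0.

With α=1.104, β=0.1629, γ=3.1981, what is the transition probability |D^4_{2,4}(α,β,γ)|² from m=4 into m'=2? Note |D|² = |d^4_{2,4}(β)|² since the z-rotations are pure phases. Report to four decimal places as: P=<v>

First d^4_{2,4}(β=0.1629), then the phase factors e^{-i(2)α} and e^{-i(4)γ}:
With c≡cos(β/2)=0.996685 and s≡sin(β/2)=0.081360, N=[720·2·40320·1]^{1/2}=7619.763776
Admissible k: 2..2 (factorial args all ≥0)
  k=2: (−1)^0·7619.7638/(1440)·0.9967^6·0.0814^2 = +0.034336
d^4_{2,4}(0.1629) = +0.034336
|D^4_{2,4}|² = |d^4_{2,4}(β)|² = (+0.034336)² = 0.001179 (the z-rotation phases have unit modulus)

P=0.0012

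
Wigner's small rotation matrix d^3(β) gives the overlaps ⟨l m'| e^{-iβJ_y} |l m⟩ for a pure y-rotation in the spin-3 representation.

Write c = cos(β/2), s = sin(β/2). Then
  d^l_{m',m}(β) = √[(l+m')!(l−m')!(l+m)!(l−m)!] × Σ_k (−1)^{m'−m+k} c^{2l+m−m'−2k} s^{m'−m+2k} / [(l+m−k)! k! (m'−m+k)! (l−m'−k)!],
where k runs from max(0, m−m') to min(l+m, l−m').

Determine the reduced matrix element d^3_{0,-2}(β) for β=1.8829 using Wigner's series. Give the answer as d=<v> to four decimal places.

d=-0.3808

d^3_{0,-2}(β=1.8829) via Wigner's sum:
c=cos(1.8829/2)=0.588616, s=sin(1.8829/2)=0.808412; N=√[6·6·1·120]=65.726707
The bounds max(0,m−m')=0 and min(l+m,l−m')=1 give 2 terms
  k=0: (−1)^2·65.7267/(12)·0.5886^4·0.8084^2 = +0.429691
  k=1: (−1)^3·65.7267/(12)·0.5886^2·0.8084^4 = -0.810508
d^3_{0,-2}(1.8829) = +0.429691 -0.810508 = -0.380817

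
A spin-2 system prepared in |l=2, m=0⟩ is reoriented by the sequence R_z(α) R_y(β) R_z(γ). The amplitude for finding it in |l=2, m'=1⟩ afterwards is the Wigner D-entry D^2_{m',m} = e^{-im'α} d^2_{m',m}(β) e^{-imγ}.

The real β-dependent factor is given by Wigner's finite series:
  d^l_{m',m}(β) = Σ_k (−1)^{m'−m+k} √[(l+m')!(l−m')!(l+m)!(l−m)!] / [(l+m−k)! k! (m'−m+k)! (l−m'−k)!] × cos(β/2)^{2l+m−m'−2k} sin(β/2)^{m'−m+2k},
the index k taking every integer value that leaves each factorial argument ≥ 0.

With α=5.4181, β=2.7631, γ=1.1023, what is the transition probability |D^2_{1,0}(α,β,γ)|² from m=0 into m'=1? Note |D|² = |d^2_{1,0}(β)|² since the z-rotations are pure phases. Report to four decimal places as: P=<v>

First d^2_{1,0}(β=2.7631), then the phase factors e^{-i(1)α} and e^{-i(0)γ}:
With c≡cos(β/2)=0.188119 and s≡sin(β/2)=0.982146, N=[6·1·2·2]^{1/2}=4.898979
The bounds max(0,m−m')=0 and min(l+m,l−m')=1 give 2 terms
  k=0: (−1)^1·4.8990/(2)·0.1881^3·0.9821^1 = -0.016016
  k=1: (−1)^2·4.8990/(2)·0.1881^1·0.9821^3 = +0.436552
d^2_{1,0}(2.7631) = -0.016016 +0.436552 = +0.420536
|D^2_{1,0}|² = |d^2_{1,0}(β)|² = (+0.420536)² = 0.176851 (the z-rotation phases have unit modulus)

P=0.1769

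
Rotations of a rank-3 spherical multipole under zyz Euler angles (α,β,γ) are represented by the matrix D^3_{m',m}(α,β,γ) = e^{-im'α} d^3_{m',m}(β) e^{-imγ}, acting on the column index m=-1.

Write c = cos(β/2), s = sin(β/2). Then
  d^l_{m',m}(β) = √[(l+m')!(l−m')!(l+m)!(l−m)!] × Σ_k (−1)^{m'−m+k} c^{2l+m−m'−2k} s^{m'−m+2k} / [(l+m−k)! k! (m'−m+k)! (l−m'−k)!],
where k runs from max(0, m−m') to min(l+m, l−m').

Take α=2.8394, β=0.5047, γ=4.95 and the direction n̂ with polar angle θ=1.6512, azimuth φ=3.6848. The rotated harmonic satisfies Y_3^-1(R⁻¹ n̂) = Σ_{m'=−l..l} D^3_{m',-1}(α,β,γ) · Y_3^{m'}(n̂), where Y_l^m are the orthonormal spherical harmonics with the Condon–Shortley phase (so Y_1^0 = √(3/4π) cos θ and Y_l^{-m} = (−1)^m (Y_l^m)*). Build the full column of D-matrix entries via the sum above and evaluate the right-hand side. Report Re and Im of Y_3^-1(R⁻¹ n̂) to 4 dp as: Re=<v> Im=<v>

Need the full column D^3_{m',-1} for m'=−3..3 at α=2.8394, β=0.5047, γ=4.95.
cos(β/2)=0.968328, sin(β/2)=0.249680
d^3_{-3,-1}: single k=2 term ⇒ +0.212278;  D = +0.131650+0.166524i
d^3_{-2,-1}: k∈[1..2] ⇒ +0.672198 -0.089382 = +0.582816;  D = -0.209001-0.544052i
d^3_{-1,-1}: k∈[0..2] ⇒ +0.824396 -0.438479 +0.021864 = +0.407781;  D = +0.026317+0.406931i
d^3_{0,-1}: k∈[0..2] ⇒ -0.736356 +0.146870 -0.003255 = -0.592741;  D = -0.139520+0.576087i
d^3_{1,-1}: k∈[0..2] ⇒ +0.328859 -0.029152 +0.000242 = +0.299949;  D = -0.154164+0.257299i
d^3_{2,-1}: k∈[0..1] ⇒ -0.089382 +0.002971 = -0.086411;  D = -0.064460+0.057547i
d^3_{3,-1}: single k=0 term ⇒ +0.014113;  D = -0.012848+0.005840i
Y_3^{m'}(θ=1.6512,φ=3.6848) and Σ D·Y over m':
  (+0.1316+0.1665i)·(+0.0243+0.4125i)  (-0.2090-0.5441i)·(-0.0380+0.0722i)  (+0.0263+0.4069i)·(+0.2669-0.1611i)  (-0.1395+0.5761i)·(+0.0890+0.0000i)  (-0.1542+0.2573i)·(-0.2669-0.1611i)  (-0.0645+0.0575i)·(-0.0380-0.0722i)  (-0.0128+0.0058i)·(-0.0243+0.4125i)
Y_3^-1(R⁻¹ n̂) = +0.129004+0.172727i

Re=0.1290 Im=0.1727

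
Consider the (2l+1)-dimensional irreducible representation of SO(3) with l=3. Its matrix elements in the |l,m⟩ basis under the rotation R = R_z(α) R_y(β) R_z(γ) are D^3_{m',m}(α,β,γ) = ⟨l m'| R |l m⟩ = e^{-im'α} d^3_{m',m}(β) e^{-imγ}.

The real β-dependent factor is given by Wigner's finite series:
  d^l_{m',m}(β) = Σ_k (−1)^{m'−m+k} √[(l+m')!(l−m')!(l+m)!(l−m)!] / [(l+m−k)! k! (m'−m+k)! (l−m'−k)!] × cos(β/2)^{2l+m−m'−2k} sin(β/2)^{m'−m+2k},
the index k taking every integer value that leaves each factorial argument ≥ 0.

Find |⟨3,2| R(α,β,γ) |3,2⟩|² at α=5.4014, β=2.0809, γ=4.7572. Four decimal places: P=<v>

D^3_{2,2}(5.4014,2.0809,4.7572) = e^{-i·2·5.4014}·d^3_{2,2}(2.0809)·e^{-i·2·4.7572}. Compute d first:
c=cos(2.0809/2)=0.505832, s=sin(2.0809/2)=0.862632; N=√[120·1·120·1]=120.000000
Admissible k: 0..1 (factorial args all ≥0)
  k=0: (−1)^0·120.0000/(120)·0.5058^6·0.8626^0 = +0.016751
  k=1: (−1)^1·120.0000/(24)·0.5058^4·0.8626^2 = -0.243583
d^3_{2,2}(2.0809) = +0.016751 -0.243583 = -0.226832
|D^3_{2,2}|² = |d^3_{2,2}(β)|² = (-0.226832)² = 0.051453 (the z-rotation phases have unit modulus)

P=0.0515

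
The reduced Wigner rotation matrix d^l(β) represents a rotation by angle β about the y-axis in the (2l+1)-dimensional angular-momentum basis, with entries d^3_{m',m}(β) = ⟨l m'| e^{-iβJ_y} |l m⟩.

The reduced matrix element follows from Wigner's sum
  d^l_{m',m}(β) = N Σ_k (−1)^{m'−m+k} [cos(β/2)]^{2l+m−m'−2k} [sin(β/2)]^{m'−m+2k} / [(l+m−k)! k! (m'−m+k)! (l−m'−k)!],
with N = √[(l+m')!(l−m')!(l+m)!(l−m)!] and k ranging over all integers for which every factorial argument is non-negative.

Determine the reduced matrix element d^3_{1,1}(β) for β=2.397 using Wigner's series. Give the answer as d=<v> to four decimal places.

d=0.4785

d^3_{1,1}(β=2.397) via Wigner's sum:
With c≡cos(β/2)=0.363755 and s≡sin(β/2)=0.931495, N=[24·2·24·2]^{1/2}=48.000000
The bounds max(0,m−m')=0 and min(l+m,l−m')=2 give 3 terms
  k=0: (−1)^0·48.0000/(48)·0.3638^6·0.9315^0 = +0.002317
  k=1: (−1)^1·48.0000/(6)·0.3638^4·0.9315^2 = -0.121531
  k=2: (−1)^2·48.0000/(8)·0.3638^2·0.9315^4 = +0.597711
d^3_{1,1}(2.397) = +0.002317 -0.121531 +0.597711 = +0.478496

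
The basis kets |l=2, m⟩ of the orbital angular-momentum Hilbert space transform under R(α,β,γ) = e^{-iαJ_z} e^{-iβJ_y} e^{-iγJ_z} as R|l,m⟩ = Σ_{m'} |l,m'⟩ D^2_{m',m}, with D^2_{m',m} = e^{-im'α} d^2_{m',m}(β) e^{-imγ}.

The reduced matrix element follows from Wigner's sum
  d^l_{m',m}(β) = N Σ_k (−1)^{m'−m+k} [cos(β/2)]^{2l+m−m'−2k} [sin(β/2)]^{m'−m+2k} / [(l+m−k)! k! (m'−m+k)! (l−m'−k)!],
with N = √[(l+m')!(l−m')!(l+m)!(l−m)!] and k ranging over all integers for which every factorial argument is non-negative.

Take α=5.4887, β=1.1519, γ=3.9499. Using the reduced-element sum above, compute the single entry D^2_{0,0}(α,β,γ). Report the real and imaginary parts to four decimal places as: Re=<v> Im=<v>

Re=-0.2518 Im=0.0000

First d^2_{0,0}(β=1.1519), then the phase factors e^{-i(0)α} and e^{-i(0)γ}:
c=cos(1.1519/2)=0.838675, s=sin(1.1519/2)=0.544632; N=√[2·2·2·2]=4.000000
k: max(0,(0)−(0))=0 … min(2+(0),2−(0))=2
  k=0: (−1)^0·4.0000/(4)·0.8387^4·0.5446^0 = +0.494738
  k=1: (−1)^1·4.0000/(1)·0.8387^2·0.5446^2 = -0.834552
  k=2: (−1)^2·4.0000/(4)·0.8387^0·0.5446^4 = +0.087986
d^2_{0,0}(1.1519) = +0.494738 -0.834552 +0.087986 = -0.251829
Phases: e^{-i·(0)·5.4887}=+1.000000+0.000000i, e^{-i·(0)·3.9499}=+1.000000+0.000000i ⇒ D=-0.251829+0.000000i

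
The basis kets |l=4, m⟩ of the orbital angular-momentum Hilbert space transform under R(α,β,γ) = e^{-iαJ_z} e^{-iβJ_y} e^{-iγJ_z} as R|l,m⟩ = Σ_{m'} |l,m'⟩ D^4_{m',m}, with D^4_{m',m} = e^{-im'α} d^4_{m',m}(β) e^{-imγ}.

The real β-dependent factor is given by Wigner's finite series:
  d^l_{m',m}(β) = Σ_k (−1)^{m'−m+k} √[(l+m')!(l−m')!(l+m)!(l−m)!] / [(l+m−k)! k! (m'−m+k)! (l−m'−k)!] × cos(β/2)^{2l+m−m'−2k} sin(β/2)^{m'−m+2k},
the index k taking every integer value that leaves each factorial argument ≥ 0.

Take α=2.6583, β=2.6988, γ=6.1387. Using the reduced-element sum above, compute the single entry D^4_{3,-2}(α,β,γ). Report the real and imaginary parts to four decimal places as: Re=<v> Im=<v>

Re=-0.2336 Im=-0.5375

First d^4_{3,-2}(β=2.6988), then the phase factors e^{-i(3)α} and e^{-i(-2)γ}:
With c≡cos(β/2)=0.219592 and s≡sin(β/2)=0.975592, N=[5040·1·2·720]^{1/2}=2693.993318
k∈{0,1} keeps every argument non-negative
  k=0: (−1)^5·2693.9933/(240)·0.2196^3·0.9756^5 = -0.105045
  k=1: (−1)^6·2693.9933/(720)·0.2196^1·0.9756^7 = +0.691127
d^4_{3,-2}(2.6988) = -0.105045 +0.691127 = +0.586081
Attach z-rotation phases: D = e^{-i(3)(2.6583)}·(+0.586081)·e^{-i(-2)(6.1387)} = -0.233558-0.537533i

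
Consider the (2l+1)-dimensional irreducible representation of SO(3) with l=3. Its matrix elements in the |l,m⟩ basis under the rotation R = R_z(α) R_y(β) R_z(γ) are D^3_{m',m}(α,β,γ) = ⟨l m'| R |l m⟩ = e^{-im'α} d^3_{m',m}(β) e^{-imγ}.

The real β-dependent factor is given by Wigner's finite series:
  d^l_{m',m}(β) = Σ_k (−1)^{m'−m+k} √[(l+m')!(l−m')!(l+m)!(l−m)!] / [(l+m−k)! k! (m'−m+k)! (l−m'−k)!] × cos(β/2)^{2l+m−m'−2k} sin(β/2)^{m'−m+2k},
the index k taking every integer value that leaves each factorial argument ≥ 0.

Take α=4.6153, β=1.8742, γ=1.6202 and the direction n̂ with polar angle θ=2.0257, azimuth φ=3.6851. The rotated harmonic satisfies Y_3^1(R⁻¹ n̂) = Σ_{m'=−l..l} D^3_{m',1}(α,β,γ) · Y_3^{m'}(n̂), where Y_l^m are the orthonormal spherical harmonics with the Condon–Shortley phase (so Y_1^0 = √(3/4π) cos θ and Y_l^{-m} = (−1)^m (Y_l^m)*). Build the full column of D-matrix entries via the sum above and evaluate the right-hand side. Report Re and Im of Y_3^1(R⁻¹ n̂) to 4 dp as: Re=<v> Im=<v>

Need the full column D^3_{m',1} for m'=−3..3 at α=4.6153, β=1.8742, γ=1.6202.
cos(β/2)=0.592127, sin(β/2)=0.805844
d^3_{-3,1}: single k=4 term ⇒ +0.572639;  D = +0.539730-0.191330i
d^3_{-2,1}: k∈[3..4] ⇒ +0.687114 -0.636313 = +0.050801;  D = +0.012252+0.049302i
d^3_{-1,1}: k∈[2..4] ⇒ +0.478977 -1.182837 +0.273846 = -0.430014;  D = +0.425408-0.062769i
d^3_{0,1}: k∈[1..3] ⇒ +0.203197 -1.129044 +0.697046 = -0.228801;  D = +0.011299+0.228522i
d^3_{1,1}: k∈[0..2] ⇒ +0.043101 -0.638636 +0.887128 = +0.291594;  D = +0.291262+0.013899i
d^3_{2,1}: k∈[0..1] ⇒ -0.185493 +0.687114 = +0.501622;  D = -0.072368+0.496374i
d^3_{3,1}: single k=0 term ⇒ +0.309178;  D = -0.300179-0.074052i
Y_3^{m'}(θ=2.0257,φ=3.6851) and Σ D·Y over m':
  (+0.5397-0.1913i)·(+0.0181+0.3019i)  (+0.0123+0.0493i)·(-0.1685+0.3208i)  (+0.4254-0.0628i)·(+0.0086-0.0052i)  (+0.0113+0.2285i)·(+0.3336+0.0000i)  (+0.2913+0.0139i)·(-0.0086-0.0052i)  (-0.0724+0.4964i)·(-0.1685-0.3208i)  (-0.3002-0.0741i)·(-0.0181+0.3019i)
Y_3^1(R⁻¹ n̂) = +0.253492+0.077219i

Re=0.2535 Im=0.0772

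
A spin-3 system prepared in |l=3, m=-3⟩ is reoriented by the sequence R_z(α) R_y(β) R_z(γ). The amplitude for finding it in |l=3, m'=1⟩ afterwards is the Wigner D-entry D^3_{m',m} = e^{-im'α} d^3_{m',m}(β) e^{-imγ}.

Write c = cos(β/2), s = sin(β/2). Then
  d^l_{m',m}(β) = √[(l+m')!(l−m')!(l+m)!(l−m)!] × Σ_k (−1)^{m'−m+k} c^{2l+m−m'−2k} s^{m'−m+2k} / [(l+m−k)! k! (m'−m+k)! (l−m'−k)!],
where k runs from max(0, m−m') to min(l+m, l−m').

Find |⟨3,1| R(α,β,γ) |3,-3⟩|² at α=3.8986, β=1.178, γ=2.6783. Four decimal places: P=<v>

P=0.0650

Split into d^3_{1,-3}(β=1.178) × two z-phases.
With c≡cos(β/2)=0.831497 and s≡sin(β/2)=0.555530, N=[24·2·1·720]^{1/2}=185.903201
Admissible k: 0..0 (factorial args all ≥0)
  k=0: (−1)^4·185.9032/(48)·0.8315^2·0.5555^4 = +0.255033
d^3_{1,-3}(1.178) = +0.255033
|D^3_{1,-3}|² = |d^3_{1,-3}(β)|² = (+0.255033)² = 0.065042 (the z-rotation phases have unit modulus)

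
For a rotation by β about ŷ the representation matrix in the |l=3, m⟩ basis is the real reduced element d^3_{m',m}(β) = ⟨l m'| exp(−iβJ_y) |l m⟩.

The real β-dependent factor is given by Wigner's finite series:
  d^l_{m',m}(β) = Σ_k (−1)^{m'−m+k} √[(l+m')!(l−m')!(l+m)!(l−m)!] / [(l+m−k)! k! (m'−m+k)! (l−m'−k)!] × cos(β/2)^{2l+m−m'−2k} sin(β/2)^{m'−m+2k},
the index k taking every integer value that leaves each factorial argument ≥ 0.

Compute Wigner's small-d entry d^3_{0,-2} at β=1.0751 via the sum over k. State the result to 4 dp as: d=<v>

d=0.5040

d^3_{0,-2}(β=1.0751) via Wigner's sum:
Half-angle: c=0.858966, s=0.512033. N=√(6·6·1·120)=65.726707
k: max(0,(-2)−(0))=0 … min(3+(-2),3−(0))=1
  k=0: (−1)^2·65.7267/(12)·0.8590^4·0.5120^2 = +0.781736
  k=1: (−1)^3·65.7267/(12)·0.8590^2·0.5120^4 = -0.277782
d^3_{0,-2}(1.0751) = +0.781736 -0.277782 = +0.503954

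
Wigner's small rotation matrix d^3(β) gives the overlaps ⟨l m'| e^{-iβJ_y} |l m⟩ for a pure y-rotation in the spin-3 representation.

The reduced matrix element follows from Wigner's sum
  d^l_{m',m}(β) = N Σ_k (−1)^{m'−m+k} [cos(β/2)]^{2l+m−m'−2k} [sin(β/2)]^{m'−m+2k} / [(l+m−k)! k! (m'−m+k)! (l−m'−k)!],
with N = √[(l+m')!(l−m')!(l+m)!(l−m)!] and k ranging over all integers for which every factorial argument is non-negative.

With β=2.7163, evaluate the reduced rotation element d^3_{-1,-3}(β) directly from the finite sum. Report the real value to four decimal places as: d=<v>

d^3_{-1,-3}(β=2.7163) via Wigner's sum:
c=cos(2.7163/2)=0.211047, s=sin(2.7163/2)=0.977476; N=√[2·24·1·720]=185.903201
The bounds max(0,m−m')=0 and min(l+m,l−m')=0 give 1 term
  k=0: (−1)^2·185.9032/(48)·0.2110^4·0.9775^2 = +0.007341
d^3_{-1,-3}(2.7163) = +0.007341

d=0.0073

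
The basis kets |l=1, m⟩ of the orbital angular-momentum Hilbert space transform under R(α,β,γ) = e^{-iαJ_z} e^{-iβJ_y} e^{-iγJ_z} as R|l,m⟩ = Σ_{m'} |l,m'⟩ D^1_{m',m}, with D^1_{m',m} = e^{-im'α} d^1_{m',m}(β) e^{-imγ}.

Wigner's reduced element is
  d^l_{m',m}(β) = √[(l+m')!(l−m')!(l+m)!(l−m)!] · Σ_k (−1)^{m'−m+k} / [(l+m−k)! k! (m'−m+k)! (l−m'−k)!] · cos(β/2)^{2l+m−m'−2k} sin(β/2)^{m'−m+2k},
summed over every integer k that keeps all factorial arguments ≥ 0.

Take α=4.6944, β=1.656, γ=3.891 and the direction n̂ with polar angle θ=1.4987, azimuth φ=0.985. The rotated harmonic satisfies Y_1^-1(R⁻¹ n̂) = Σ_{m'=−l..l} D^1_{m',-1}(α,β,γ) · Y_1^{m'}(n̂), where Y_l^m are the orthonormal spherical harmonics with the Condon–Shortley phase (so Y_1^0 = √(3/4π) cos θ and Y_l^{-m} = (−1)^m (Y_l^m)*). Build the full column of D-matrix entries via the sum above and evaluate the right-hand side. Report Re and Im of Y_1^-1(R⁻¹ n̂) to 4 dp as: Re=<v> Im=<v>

Need the full column D^1_{m',-1} for m'=−1..1 at α=4.6944, β=1.656, γ=3.891.
cos(β/2)=0.676350, sin(β/2)=0.736580
d^1_{-1,-1}: single k=0 term ⇒ +0.457450;  D = -0.305542+0.340447i
d^1_{0,-1}: single k=0 term ⇒ -0.704542;  D = +0.515790+0.479937i
d^1_{1,-1}: single k=0 term ⇒ +0.542550;  D = +0.376673-0.390485i
Y_1^{m'}(θ=1.4987,φ=0.985) and Σ D·Y over m':
  (-0.3055+0.3404i)·(+0.1905-0.2871i)  (+0.5158+0.4799i)·(+0.0352+0.0000i)  (+0.3767-0.3905i)·(-0.1905-0.2871i)
Y_1^-1(R⁻¹ n̂) = -0.126186+0.135720i

Re=-0.1262 Im=0.1357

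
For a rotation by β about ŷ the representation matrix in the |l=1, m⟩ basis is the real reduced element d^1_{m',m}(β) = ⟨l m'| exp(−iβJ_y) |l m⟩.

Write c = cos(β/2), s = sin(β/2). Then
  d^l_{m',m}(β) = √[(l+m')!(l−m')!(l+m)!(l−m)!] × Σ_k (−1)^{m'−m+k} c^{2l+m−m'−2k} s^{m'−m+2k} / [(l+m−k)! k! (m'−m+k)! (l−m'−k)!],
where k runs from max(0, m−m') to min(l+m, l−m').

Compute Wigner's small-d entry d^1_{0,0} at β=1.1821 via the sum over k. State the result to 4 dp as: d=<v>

d=0.3790

d^1_{0,0}(β=1.1821) via Wigner's sum:
With c≡cos(β/2)=0.830356 and s≡sin(β/2)=0.557233, N=[1·1·1·1]^{1/2}=1.000000
Admissible k: 0..1 (factorial args all ≥0)
  k=0: (−1)^0·1.0000/(1)·0.8304^2·0.5572^0 = +0.689491
  k=1: (−1)^1·1.0000/(1)·0.8304^0·0.5572^2 = -0.310509
d^1_{0,0}(1.1821) = +0.689491 -0.310509 = +0.378982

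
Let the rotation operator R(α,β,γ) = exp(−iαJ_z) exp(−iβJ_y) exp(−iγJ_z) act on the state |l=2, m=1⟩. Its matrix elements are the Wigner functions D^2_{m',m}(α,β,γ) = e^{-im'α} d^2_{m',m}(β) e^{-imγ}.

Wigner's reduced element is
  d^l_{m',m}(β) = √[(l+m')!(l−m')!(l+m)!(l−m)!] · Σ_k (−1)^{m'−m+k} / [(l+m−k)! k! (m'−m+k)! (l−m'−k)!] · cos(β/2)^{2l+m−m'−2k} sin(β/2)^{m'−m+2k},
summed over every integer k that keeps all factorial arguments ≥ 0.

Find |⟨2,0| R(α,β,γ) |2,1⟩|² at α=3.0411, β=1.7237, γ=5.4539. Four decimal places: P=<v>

P=0.0340

First d^2_{0,1}(β=1.7237), then the phase factors e^{-i(0)α} and e^{-i(1)γ}:
c=cos(1.7237/2)=0.651034, s=sin(1.7237/2)=0.759048; N=√[2·2·6·1]=4.898979
k∈{1,2} keeps every argument non-negative
  k=1: (−1)^0·4.8990/(2)·0.6510^3·0.7590^1 = +0.513046
  k=2: (−1)^1·4.8990/(2)·0.6510^1·0.7590^3 = -0.697409
d^2_{0,1}(1.7237) = +0.513046 -0.697409 = -0.184363
|D^2_{0,1}|² = |d^2_{0,1}(β)|² = (-0.184363)² = 0.033990 (the z-rotation phases have unit modulus)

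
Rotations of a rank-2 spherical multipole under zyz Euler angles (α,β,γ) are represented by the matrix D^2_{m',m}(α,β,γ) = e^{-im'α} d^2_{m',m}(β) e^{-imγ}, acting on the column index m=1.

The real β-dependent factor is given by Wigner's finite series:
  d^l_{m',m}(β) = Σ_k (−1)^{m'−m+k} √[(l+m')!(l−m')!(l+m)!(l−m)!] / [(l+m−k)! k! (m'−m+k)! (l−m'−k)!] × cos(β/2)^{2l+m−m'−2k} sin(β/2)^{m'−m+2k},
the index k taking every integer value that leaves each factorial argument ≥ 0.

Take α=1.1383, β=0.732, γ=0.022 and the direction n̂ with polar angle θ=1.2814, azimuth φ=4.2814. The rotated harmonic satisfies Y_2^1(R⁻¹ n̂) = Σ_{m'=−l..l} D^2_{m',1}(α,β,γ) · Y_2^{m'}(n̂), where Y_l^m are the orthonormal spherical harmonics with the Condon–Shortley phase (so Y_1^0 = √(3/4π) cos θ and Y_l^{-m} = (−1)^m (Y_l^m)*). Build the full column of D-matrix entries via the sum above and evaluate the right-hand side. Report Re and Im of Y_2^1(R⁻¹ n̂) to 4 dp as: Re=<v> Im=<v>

Need the full column D^2_{m',1} for m'=−2..2 at α=1.1383, β=0.732, γ=0.022.
cos(β/2)=0.933766, sin(β/2)=0.357883
d^2_{-2,1}: single k=3 term ⇒ +0.085604;  D = -0.054080+0.066358i
d^2_{-1,1}: k∈[2..3] ⇒ +0.335027 -0.016405 = +0.318623;  D = +0.139879+0.286277i
d^2_{0,1}: k∈[1..2] ⇒ +0.713726 -0.104843 = +0.608884;  D = +0.608736-0.013394i
d^2_{1,1}: k∈[0..1] ⇒ +0.760244 -0.335027 = +0.425216;  D = +0.169689-0.389891i
d^2_{2,1}: single k=0 term ⇒ -0.582755;  D = +0.387667+0.435107i
Y_2^{m'}(θ=1.2814,φ=4.2814) and Σ D·Y over m':
  (-0.0541+0.0664i)·(-0.2310-0.2694i)  (+0.1399+0.2863i)·(-0.0883+0.1920i)  (+0.6087-0.0134i)·(-0.2383+0.0000i)  (+0.1697-0.3899i)·(+0.0883+0.1920i)  (+0.3877+0.4351i)·(-0.2310+0.2694i)
Y_2^1(R⁻¹ n̂) = -0.298931+0.006099i

Re=-0.2989 Im=0.0061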